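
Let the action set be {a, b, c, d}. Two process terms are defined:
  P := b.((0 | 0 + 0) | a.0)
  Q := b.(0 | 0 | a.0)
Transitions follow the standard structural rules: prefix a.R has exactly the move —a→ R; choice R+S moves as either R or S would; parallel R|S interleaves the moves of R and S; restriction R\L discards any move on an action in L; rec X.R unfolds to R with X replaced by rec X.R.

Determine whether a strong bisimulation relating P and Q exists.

P ~ Q

P's transition system — 3 states:
  m0 = b.((0 | 0 + 0) | a.0) | ··b··> m1
  m1 = (0 | 0 + 0) | a.0 | ··a··> m2
  m2 = (0 | 0 + 0) | 0 | stopped
Q's transition system — 3 states:
  n0 = b.(0 | 0 | a.0) | ··b··> n1
  n1 = 0 | 0 | a.0 | ··a··> n2
  n2 = 0 | 0 | 0 | stopped
Bisimilarity quotient blocks:
  B0 = {m0, n0}
  B1 = {m1, n1}
  B2 = {m2, n2}
m0 ∈ B0, n0 ∈ B0 → same block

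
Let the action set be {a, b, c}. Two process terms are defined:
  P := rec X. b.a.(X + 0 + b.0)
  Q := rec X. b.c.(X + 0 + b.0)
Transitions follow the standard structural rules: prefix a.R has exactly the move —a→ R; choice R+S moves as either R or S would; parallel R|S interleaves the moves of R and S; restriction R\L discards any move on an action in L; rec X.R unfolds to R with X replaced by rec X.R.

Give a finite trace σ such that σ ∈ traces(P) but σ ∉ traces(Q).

ba

Reachable graph of P (4 states):
  s0 = rec X. b.a.(X + 0 + b.0) ⊢ =b=> s1
  s1 = a.((rec X. b.a.(X + 0 + b.0)) + 0 + b.0) ⊢ =a=> s2
  s2 = (rec X. b.a.(X + 0 + b.0)) + 0 + b.0 ⊢ =b=> s1, =b=> s3
  s3 = 0 ⊢ (no moves)
Reachable graph of Q (4 states):
  t0 = rec X. b.c.(X + 0 + b.0) ⊢ =b=> t1
  t1 = c.((rec X. b.c.(X + 0 + b.0)) + 0 + b.0) ⊢ =c=> t2
  t2 = (rec X. b.c.(X + 0 + b.0)) + 0 + b.0 ⊢ =b=> t1, =b=> t3
  t3 = 0 ⊢ (no moves)
Run σ = ⟨ba⟩ on P: start {s0}
  [1] b ⇒ {s1}
  [2] a ⇒ {s2}
  — P admits the full trace.
Run σ = ⟨ba⟩ on Q: start {t0}
  [1] b ⇒ {t1}
  [2] a ⇒ no successor for Q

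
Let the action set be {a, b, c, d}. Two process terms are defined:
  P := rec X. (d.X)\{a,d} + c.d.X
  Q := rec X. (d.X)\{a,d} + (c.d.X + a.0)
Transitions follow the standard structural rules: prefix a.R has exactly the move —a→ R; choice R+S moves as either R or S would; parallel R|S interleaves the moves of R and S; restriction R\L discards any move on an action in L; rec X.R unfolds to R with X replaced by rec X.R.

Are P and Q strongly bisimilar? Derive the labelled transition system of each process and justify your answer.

not bisimilar

Reachable graph of P (2 states):
  s0 = rec X. (d.X)\{a,d} + c.d.X :: —c→ s1
  s1 = d.(rec X. (d.X)\{a,d} + c.d.X) :: —d→ s0
Reachable graph of Q (3 states):
  t0 = rec X. (d.X)\{a,d} + (c.d.X + a.0) :: —a→ t1, —c→ t2
  t1 = 0 :: ∅
  t2 = d.(rec X. (d.X)\{a,d} + (c.d.X + a.0)) :: —d→ t0
Coarsest stable partition (strong bisimilarity classes):
  B0 = {s0}
  B1 = {s1}
  B2 = {t0}
  B3 = {t1}
  B4 = {t2}
s0 ∈ B0, t0 ∈ B2 → different blocks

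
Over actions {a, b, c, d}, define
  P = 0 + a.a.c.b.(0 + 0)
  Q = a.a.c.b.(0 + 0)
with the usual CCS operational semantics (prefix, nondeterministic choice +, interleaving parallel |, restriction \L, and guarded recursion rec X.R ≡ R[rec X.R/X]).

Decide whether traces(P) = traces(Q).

trace-equivalent

P's transition system — 5 states:
  m0 = 0 + a.a.c.b.(0 + 0) | --a--▸ m1
  m1 = a.c.b.(0 + 0) | --a--▸ m2
  m2 = c.b.(0 + 0) | --c--▸ m3
  m3 = b.(0 + 0) | --b--▸ m4
  m4 = 0 + 0 | ·
Q's transition system — 5 states:
  n0 = a.a.c.b.(0 + 0) | --a--▸ n1
  n1 = a.c.b.(0 + 0) | --a--▸ n2
  n2 = c.b.(0 + 0) | --c--▸ n3
  n3 = b.(0 + 0) | --b--▸ n4
  n4 = 0 + 0 | ·
Partition-refinement fixed point:
  B0 = {m0, n0}
  B1 = {m1, n1}
  B2 = {m2, n2}
  B3 = {m3, n3}
  B4 = {m4, n4}
m0 ∈ B0, n0 ∈ B0 → same block
Bisimilar ⇒ trace-equivalent.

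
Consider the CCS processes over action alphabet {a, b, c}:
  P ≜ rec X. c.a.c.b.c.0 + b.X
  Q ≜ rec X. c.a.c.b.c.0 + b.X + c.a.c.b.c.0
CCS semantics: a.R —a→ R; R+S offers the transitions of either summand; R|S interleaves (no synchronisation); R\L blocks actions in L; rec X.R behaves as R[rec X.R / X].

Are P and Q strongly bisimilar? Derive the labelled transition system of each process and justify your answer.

LTS(P): 6 reachable states
  u0 = rec X. c.a.c.b.c.0 + b.X has moves =b=> u0, =c=> u1
  u1 = a.c.b.c.0 has moves =a=> u2
  u2 = c.b.c.0 has moves =c=> u3
  u3 = b.c.0 has moves =b=> u4
  u4 = c.0 has moves =c=> u5
  u5 = 0 has moves ·
LTS(Q): 6 reachable states
  v0 = rec X. c.a.c.b.c.0 + b.X + c.a.c.b.c.0 has moves =b=> v0, =c=> v1
  v1 = a.c.b.c.0 has moves =a=> v2
  v2 = c.b.c.0 has moves =c=> v3
  v3 = b.c.0 has moves =b=> v4
  v4 = c.0 has moves =c=> v5
  v5 = 0 has moves ·
Partition-refinement fixed point:
  B0 = {u0, v0}
  B1 = {u1, v1}
  B2 = {u2, v2}
  B3 = {u3, v3}
  B4 = {u4, v4}
  B5 = {u5, v5}
u0 ∈ B0, v0 ∈ B0 → same block

P ~ Q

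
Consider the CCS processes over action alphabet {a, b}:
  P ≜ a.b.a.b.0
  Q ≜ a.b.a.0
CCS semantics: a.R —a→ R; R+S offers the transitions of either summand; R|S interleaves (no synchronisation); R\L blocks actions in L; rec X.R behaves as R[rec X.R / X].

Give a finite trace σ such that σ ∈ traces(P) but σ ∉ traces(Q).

abab

LTS(P): 5 reachable states
  m0 = a.b.a.b.0 :: --a--▸ m1
  m1 = b.a.b.0 :: --b--▸ m2
  m2 = a.b.0 :: --a--▸ m3
  m3 = b.0 :: --b--▸ m4
  m4 = 0 :: deadlocked
LTS(Q): 4 reachable states
  n0 = a.b.a.0 :: --a--▸ n1
  n1 = b.a.0 :: --b--▸ n2
  n2 = a.0 :: --a--▸ n3
  n3 = 0 :: deadlocked
Trace ⟨abab⟩ through P, begin at {m0}:
  [1] a ⇒ {m1}
  [2] b ⇒ {m2}
  [3] a ⇒ {m3}
  [4] b ⇒ {m4}
  ✓ P
Trace ⟨abab⟩ through Q, begin at {n0}:
  [1] a ⇒ {n1}
  [2] b ⇒ {n2}
  [3] a ⇒ {n3}
  [4] b ⇒ ∅  — Q cannot continue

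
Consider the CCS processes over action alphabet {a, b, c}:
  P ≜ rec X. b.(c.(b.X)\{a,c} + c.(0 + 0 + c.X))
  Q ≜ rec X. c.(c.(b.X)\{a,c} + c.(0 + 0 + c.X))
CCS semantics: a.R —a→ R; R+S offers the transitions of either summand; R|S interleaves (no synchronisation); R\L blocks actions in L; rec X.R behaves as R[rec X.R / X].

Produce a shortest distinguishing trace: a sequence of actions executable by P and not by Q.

LTS(P): 6 reachable states
  u0 = rec X. b.(c.(b.X)\{a,c} + c.(0 + 0 + c.X)) ⊢ ··b··> u1
  u1 = c.(b.(rec X. b.(c.(b.X)\{a,c} + c.(0 + 0 + c.X))))\{a,c} + c.(0 + 0 + c.(rec X. b.(c.(b.X)\{a,c} + c.(0 + 0 + c.X)))) ⊢ ··c··> u2, ··c··> u3
  u2 = (b.(rec X. b.(c.(b.X)\{a,c} + c.(0 + 0 + c.X))))\{a,c} ⊢ ··b··> u4
  u3 = 0 + 0 + c.(rec X. b.(c.(b.X)\{a,c} + c.(0 + 0 + c.X))) ⊢ ··c··> u0
  u4 = (rec X. b.(c.(b.X)\{a,c} + c.(0 + 0 + c.X)))\{a,c} ⊢ ··b··> u5
  u5 = (c.(b.(rec X. b.(c.(b.X)\{a,c} + c.(0 + 0 + c.X))))\{a,c} + c.(0 + 0 + c.(rec X. b.(c.(b.X)\{a,c} + c.(0 + 0 + c.X)))))\{a,c} ⊢ deadlocked
LTS(Q): 5 reachable states
  v0 = rec X. c.(c.(b.X)\{a,c} + c.(0 + 0 + c.X)) ⊢ ··c··> v1
  v1 = c.(b.(rec X. c.(c.(b.X)\{a,c} + c.(0 + 0 + c.X))))\{a,c} + c.(0 + 0 + c.(rec X. c.(c.(b.X)\{a,c} + c.(0 + 0 + c.X)))) ⊢ ··c··> v2, ··c··> v3
  v2 = (b.(rec X. c.(c.(b.X)\{a,c} + c.(0 + 0 + c.X))))\{a,c} ⊢ ··b··> v4
  v3 = 0 + 0 + c.(rec X. c.(c.(b.X)\{a,c} + c.(0 + 0 + c.X))) ⊢ ··c··> v0
  v4 = (rec X. c.(c.(b.X)\{a,c} + c.(0 + 0 + c.X)))\{a,c} ⊢ deadlocked
Executing b from P (initial set {u0}):
  step 1 (b): {u1}
  ✓ P
Executing b from Q (initial set {v0}):
  step 1 (b): no successor for Q

b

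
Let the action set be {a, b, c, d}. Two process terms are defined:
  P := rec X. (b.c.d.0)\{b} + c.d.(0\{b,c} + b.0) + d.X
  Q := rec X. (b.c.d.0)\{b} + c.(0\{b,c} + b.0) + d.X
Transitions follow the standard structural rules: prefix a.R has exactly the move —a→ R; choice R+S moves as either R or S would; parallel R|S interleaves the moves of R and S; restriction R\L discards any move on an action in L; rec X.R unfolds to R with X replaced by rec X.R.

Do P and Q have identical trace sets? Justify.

trace-distinct — witness ⟨cd⟩

LTS(P): 4 reachable states
  u0 = rec X. (b.c.d.0)\{b} + c.d.(0\{b,c} + b.0) + d.X ⊢ —c→ u1, —d→ u0
  u1 = d.(0\{b,c} + b.0) ⊢ —d→ u2
  u2 = 0\{b,c} + b.0 ⊢ —b→ u3
  u3 = 0 ⊢ ·
LTS(Q): 3 reachable states
  v0 = rec X. (b.c.d.0)\{b} + c.(0\{b,c} + b.0) + d.X ⊢ —c→ v1, —d→ v0
  v1 = 0\{b,c} + b.0 ⊢ —b→ v2
  v2 = 0 ⊢ ·
Executing cd from P (initial set {u0}):
  [1] c ⇒ {u1}
  [2] d ⇒ {u2}
  — P admits the full trace.
Executing cd from Q (initial set {v0}):
  [1] c ⇒ {v1}
  [2] d ⇒ ∅ (Q stuck)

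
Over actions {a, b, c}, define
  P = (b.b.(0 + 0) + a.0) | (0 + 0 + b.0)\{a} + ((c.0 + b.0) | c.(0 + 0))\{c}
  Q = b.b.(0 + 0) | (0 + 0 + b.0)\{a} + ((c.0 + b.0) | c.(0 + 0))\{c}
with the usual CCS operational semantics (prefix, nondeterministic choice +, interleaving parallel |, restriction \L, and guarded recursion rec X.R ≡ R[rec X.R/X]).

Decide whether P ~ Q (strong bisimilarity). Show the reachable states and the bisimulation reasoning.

P's transition system — 9 states:
  u0 = (b.b.(0 + 0) + a.0) | (0 + 0 + b.0)\{a} + ((c.0 + b.0) | c.(0 + 0))\{c} has moves ··a··> u1, ··b··> u2, ··b··> u3, ··b··> u4
  u1 = 0 | (0 + 0 + b.0)\{a} has moves ··b··> u5
  u2 = (0 | c.(0 + 0))\{c} has moves ·
  u3 = (b.b.(0 + 0) + a.0) | 0\{a} has moves ··a··> u5, ··b··> u6
  u4 = b.(0 + 0) | (0 + 0 + b.0)\{a} has moves ··b··> u6, ··b··> u7
  u5 = 0 | 0\{a} has moves ·
  u6 = b.(0 + 0) | 0\{a} has moves ··b··> u8
  u7 = (0 + 0) | (0 + 0 + b.0)\{a} has moves ··b··> u8
  u8 = (0 + 0) | 0\{a} has moves ·
Q's transition system — 7 states:
  v0 = b.b.(0 + 0) | (0 + 0 + b.0)\{a} + ((c.0 + b.0) | c.(0 + 0))\{c} has moves ··b··> v1, ··b··> v2, ··b··> v3
  v1 = (0 | c.(0 + 0))\{c} has moves ·
  v2 = b.(0 + 0) | (0 + 0 + b.0)\{a} has moves ··b··> v4, ··b··> v5
  v3 = b.b.(0 + 0) | 0\{a} has moves ··b··> v5
  v4 = (0 + 0) | (0 + 0 + b.0)\{a} has moves ··b··> v6
  v5 = b.(0 + 0) | 0\{a} has moves ··b··> v6
  v6 = (0 + 0) | 0\{a} has moves ·
Coarsest stable partition (strong bisimilarity classes):
  B0 = {u0}
  B1 = {u3}
  B2 = {u2, u5, u8, v1, v6}
  B3 = {u1, u6, u7, v4, v5}
  B4 = {u4, v2, v3}
  B5 = {v0}
u0 ∈ B0, v0 ∈ B5 → different blocks

not bisimilar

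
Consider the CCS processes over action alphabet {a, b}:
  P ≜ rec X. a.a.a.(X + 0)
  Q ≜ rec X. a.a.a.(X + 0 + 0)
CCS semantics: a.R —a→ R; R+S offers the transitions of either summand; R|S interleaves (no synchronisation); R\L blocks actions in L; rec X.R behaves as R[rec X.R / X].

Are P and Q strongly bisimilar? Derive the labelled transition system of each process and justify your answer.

YES

LTS(P): 4 reachable states
  m0 = rec X. a.a.a.(X + 0) has moves -a-> m1
  m1 = a.a.((rec X. a.a.a.(X + 0)) + 0) has moves -a-> m2
  m2 = a.((rec X. a.a.a.(X + 0)) + 0) has moves -a-> m3
  m3 = (rec X. a.a.a.(X + 0)) + 0 has moves -a-> m1
LTS(Q): 4 reachable states
  n0 = rec X. a.a.a.(X + 0 + 0) has moves -a-> n1
  n1 = a.a.((rec X. a.a.a.(X + 0 + 0)) + 0 + 0) has moves -a-> n2
  n2 = a.((rec X. a.a.a.(X + 0 + 0)) + 0 + 0) has moves -a-> n3
  n3 = (rec X. a.a.a.(X + 0 + 0)) + 0 + 0 has moves -a-> n1
Partition-refinement fixed point:
  B0 = {m0, m1, m2, m3, n0, n1, n2, n3}
m0 ∈ B0, n0 ∈ B0 → same block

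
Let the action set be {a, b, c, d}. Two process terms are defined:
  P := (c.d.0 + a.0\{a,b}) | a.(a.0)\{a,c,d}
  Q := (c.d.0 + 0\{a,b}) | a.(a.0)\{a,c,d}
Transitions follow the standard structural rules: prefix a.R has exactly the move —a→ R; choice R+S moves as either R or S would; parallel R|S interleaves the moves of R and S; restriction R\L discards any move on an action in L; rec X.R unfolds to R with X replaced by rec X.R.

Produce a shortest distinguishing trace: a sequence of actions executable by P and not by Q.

P's transition system — 8 states:
  u0 = (c.d.0 + a.0\{a,b}) | a.(a.0)\{a,c,d} ⊢ —a→ u1, —a→ u2, —c→ u3
  u1 = (c.d.0 + a.0\{a,b}) | (a.0)\{a,c,d} ⊢ —a→ u4, —c→ u5
  u2 = 0\{a,b} | a.(a.0)\{a,c,d} ⊢ —a→ u4
  u3 = d.0 | a.(a.0)\{a,c,d} ⊢ —a→ u5, —d→ u6
  u4 = 0\{a,b} | (a.0)\{a,c,d} ⊢ ·
  u5 = d.0 | (a.0)\{a,c,d} ⊢ —d→ u7
  u6 = 0 | a.(a.0)\{a,c,d} ⊢ —a→ u7
  u7 = 0 | (a.0)\{a,c,d} ⊢ ·
Q's transition system — 6 states:
  v0 = (c.d.0 + 0\{a,b}) | a.(a.0)\{a,c,d} ⊢ —a→ v1, —c→ v2
  v1 = (c.d.0 + 0\{a,b}) | (a.0)\{a,c,d} ⊢ —c→ v3
  v2 = d.0 | a.(a.0)\{a,c,d} ⊢ —a→ v3, —d→ v4
  v3 = d.0 | (a.0)\{a,c,d} ⊢ —d→ v5
  v4 = 0 | a.(a.0)\{a,c,d} ⊢ —a→ v5
  v5 = 0 | (a.0)\{a,c,d} ⊢ ·
Run σ = ⟨aa⟩ on P: start {u0}
  after a @ step 1: {u1, u2}
  after a @ step 2: {u4}
  — P admits the full trace.
Run σ = ⟨aa⟩ on Q: start {v0}
  after a @ step 1: {v1}
  after a @ step 2: no successor for Q

aa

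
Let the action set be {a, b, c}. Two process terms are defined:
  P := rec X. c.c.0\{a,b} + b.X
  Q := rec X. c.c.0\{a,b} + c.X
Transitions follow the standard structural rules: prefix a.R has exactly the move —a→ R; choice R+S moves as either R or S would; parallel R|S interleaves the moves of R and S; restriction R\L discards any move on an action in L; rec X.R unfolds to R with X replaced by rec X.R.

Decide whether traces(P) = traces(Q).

NO — witness ⟨b⟩

Reachable graph of P (3 states):
  s0 = rec X. c.c.0\{a,b} + b.X → --b--▸ s0, --c--▸ s1
  s1 = c.0\{a,b} → --c--▸ s2
  s2 = 0\{a,b} → (no moves)
Reachable graph of Q (3 states):
  t0 = rec X. c.c.0\{a,b} + c.X → --c--▸ t0, --c--▸ t1
  t1 = c.0\{a,b} → --c--▸ t2
  t2 = 0\{a,b} → (no moves)
Executing b from P (initial set {s0}):
  [1] b ⇒ {s0}
  ✓ P
Executing b from Q (initial set {t0}):
  [1] b ⇒ ∅ (Q stuck)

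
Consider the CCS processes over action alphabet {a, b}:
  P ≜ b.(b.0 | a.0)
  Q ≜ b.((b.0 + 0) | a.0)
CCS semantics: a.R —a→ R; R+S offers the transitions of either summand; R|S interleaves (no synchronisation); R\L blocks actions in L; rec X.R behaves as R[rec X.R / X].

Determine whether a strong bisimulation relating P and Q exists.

bisimilar

P's transition system — 5 states:
  p0 = b.(b.0 | a.0) → --b--▸ p1
  p1 = b.0 | a.0 → --a--▸ p2, --b--▸ p3
  p2 = b.0 | 0 → --b--▸ p4
  p3 = 0 | a.0 → --a--▸ p4
  p4 = 0 | 0 → ·
Q's transition system — 5 states:
  q0 = b.((b.0 + 0) | a.0) → --b--▸ q1
  q1 = (b.0 + 0) | a.0 → --a--▸ q2, --b--▸ q3
  q2 = (b.0 + 0) | 0 → --b--▸ q4
  q3 = 0 | a.0 → --a--▸ q4
  q4 = 0 | 0 → ·
Bisimilarity quotient blocks:
  B0 = {p0, q0}
  B1 = {p1, q1}
  B2 = {p3, q3}
  B3 = {p4, q4}
  B4 = {p2, q2}
p0 ∈ B0, q0 ∈ B0 → same block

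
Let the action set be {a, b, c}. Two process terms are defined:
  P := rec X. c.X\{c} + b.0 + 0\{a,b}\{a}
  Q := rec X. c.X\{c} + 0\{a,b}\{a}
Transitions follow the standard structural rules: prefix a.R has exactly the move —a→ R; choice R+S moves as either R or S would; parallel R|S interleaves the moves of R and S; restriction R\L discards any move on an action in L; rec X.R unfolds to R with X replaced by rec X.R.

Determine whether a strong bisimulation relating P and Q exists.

P's transition system — 4 states:
  p0 = rec X. c.X\{c} + b.0 + 0\{a,b}\{a} :: =b=> p1, =c=> p2
  p1 = 0 :: deadlocked
  p2 = (rec X. c.X\{c} + b.0 + 0\{a,b}\{a})\{c} :: =b=> p3
  p3 = 0\{c} :: deadlocked
Q's transition system — 2 states:
  q0 = rec X. c.X\{c} + 0\{a,b}\{a} :: =c=> q1
  q1 = (rec X. c.X\{c} + 0\{a,b}\{a})\{c} :: deadlocked
Bisimilarity quotient blocks:
  B0 = {p0}
  B1 = {p2}
  B2 = {p1, p3, q1}
  B3 = {q0}
p0 ∈ B0, q0 ∈ B3 → different blocks

P ≁ Q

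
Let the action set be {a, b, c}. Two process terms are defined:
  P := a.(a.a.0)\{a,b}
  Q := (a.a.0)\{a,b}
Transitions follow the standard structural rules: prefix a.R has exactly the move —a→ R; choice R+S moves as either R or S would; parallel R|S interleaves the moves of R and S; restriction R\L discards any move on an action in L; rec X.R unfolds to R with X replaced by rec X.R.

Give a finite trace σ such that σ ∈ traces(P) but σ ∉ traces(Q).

P's transition system — 2 states:
  p0 = a.(a.a.0)\{a,b} has moves --a--▸ p1
  p1 = (a.a.0)\{a,b} has moves ∅
Q's transition system — 1 states:
  q0 = (a.a.0)\{a,b} has moves ∅
Executing a from P (initial set {p0}):
  step 1 (a): {p1}
  — P admits the full trace.
Executing a from Q (initial set {q0}):
  step 1 (a): ∅  — Q cannot continue

a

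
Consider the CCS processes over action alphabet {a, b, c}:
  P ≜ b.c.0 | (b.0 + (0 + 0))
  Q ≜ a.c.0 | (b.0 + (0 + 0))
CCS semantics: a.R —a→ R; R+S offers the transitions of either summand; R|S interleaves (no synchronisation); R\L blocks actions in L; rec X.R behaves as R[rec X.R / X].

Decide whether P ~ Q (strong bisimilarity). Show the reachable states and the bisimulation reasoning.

Reachable graph of P (6 states):
  p0 = b.c.0 | (b.0 + (0 + 0)) | =b=> p1, =b=> p2
  p1 = b.c.0 | 0 | =b=> p3
  p2 = c.0 | (b.0 + (0 + 0)) | =b=> p3, =c=> p4
  p3 = c.0 | 0 | =c=> p5
  p4 = 0 | (b.0 + (0 + 0)) | =b=> p5
  p5 = 0 | 0 | stopped
Reachable graph of Q (6 states):
  q0 = a.c.0 | (b.0 + (0 + 0)) | =a=> q1, =b=> q2
  q1 = c.0 | (b.0 + (0 + 0)) | =b=> q3, =c=> q4
  q2 = a.c.0 | 0 | =a=> q3
  q3 = c.0 | 0 | =c=> q5
  q4 = 0 | (b.0 + (0 + 0)) | =b=> q5
  q5 = 0 | 0 | stopped
Bisimilarity quotient blocks:
  B0 = {p0}
  B1 = {p1}
  B2 = {p3, q3}
  B3 = {p5, q5}
  B4 = {p2, q1}
  B5 = {p4, q4}
  B6 = {q0}
  B7 = {q2}
p0 ∈ B0, q0 ∈ B6 → different blocks

NO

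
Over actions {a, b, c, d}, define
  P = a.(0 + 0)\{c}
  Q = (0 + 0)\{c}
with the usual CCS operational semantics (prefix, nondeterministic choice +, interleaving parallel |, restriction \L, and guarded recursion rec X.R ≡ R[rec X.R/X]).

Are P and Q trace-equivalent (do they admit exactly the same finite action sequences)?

LTS(P): 2 reachable states
  u0 = a.(0 + 0)\{c} has moves --a--▸ u1
  u1 = (0 + 0)\{c} has moves deadlocked
LTS(Q): 1 reachable states
  v0 = (0 + 0)\{c} has moves deadlocked
Trace ⟨a⟩ through P, begin at {u0}:
  [1] a ⇒ {u1}
  ✓ P
Trace ⟨a⟩ through Q, begin at {v0}:
  [1] a ⇒ ∅  — Q cannot continue

trace-distinct — witness ⟨a⟩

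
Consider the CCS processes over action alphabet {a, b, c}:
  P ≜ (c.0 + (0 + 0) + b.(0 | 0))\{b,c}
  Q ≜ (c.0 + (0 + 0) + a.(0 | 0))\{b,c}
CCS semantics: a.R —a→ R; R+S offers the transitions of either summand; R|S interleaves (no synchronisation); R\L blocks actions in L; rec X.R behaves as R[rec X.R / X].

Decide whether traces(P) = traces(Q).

traces(P) ≠ traces(Q) — witness ⟨a⟩

P's transition system — 1 states:
  p0 = (c.0 + (0 + 0) + b.(0 | 0))\{b,c} → stopped
Q's transition system — 2 states:
  q0 = (c.0 + (0 + 0) + a.(0 | 0))\{b,c} → --a--▸ q1
  q1 = (0 | 0)\{b,c} → stopped
Trace ⟨a⟩ through Q, begin at {q0}:
  [1] a ⇒ {q1}
  Q completes σ.
Trace ⟨a⟩ through P, begin at {p0}:
  [1] a ⇒ no successor for P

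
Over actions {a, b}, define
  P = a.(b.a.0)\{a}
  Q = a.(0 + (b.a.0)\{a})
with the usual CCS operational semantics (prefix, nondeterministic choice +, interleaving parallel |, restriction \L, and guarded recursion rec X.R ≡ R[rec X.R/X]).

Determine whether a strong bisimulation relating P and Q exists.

P's transition system — 3 states:
  u0 = a.(b.a.0)\{a} ⊢ -a-> u1
  u1 = (b.a.0)\{a} ⊢ -b-> u2
  u2 = (a.0)\{a} ⊢ ∅
Q's transition system — 3 states:
  v0 = a.(0 + (b.a.0)\{a}) ⊢ -a-> v1
  v1 = 0 + (b.a.0)\{a} ⊢ -b-> v2
  v2 = (a.0)\{a} ⊢ ∅
Coarsest stable partition (strong bisimilarity classes):
  B0 = {u0, v0}
  B1 = {u1, v1}
  B2 = {u2, v2}
u0 ∈ B0, v0 ∈ B0 → same block

bisimilar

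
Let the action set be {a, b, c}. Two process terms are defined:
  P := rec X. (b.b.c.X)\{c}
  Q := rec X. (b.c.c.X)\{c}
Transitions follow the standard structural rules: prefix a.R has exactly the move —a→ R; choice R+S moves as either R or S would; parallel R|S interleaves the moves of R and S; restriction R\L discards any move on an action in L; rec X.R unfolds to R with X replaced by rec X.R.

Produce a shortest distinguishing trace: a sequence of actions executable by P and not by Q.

bb

Reachable graph of P (3 states):
  u0 = rec X. (b.b.c.X)\{c} → —b→ u1
  u1 = (b.c.(rec X. (b.b.c.X)\{c}))\{c} → —b→ u2
  u2 = (c.(rec X. (b.b.c.X)\{c}))\{c} → (no moves)
Reachable graph of Q (2 states):
  v0 = rec X. (b.c.c.X)\{c} → —b→ v1
  v1 = (c.c.(rec X. (b.c.c.X)\{c}))\{c} → (no moves)
Executing bb from P (initial set {u0}):
  step 1 (b): {u1}
  step 2 (b): {u2}
  P completes σ.
Executing bb from Q (initial set {v0}):
  step 1 (b): {v1}
  step 2 (b): ∅ (Q stuck)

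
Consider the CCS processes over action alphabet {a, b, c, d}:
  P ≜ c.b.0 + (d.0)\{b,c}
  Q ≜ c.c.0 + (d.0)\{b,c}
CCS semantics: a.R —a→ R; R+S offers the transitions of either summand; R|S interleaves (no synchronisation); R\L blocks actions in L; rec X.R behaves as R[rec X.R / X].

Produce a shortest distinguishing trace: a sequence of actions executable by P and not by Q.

Reachable graph of P (4 states):
  s0 = c.b.0 + (d.0)\{b,c} ⊢ --c--▸ s1, --d--▸ s2
  s1 = b.0 ⊢ --b--▸ s3
  s2 = 0\{b,c} ⊢ ·
  s3 = 0 ⊢ ·
Reachable graph of Q (4 states):
  t0 = c.c.0 + (d.0)\{b,c} ⊢ --c--▸ t1, --d--▸ t2
  t1 = c.0 ⊢ --c--▸ t3
  t2 = 0\{b,c} ⊢ ·
  t3 = 0 ⊢ ·
Executing cb from P (initial set {s0}):
  step 1 (c): {s1}
  step 2 (b): {s3}
  P completes σ.
Executing cb from Q (initial set {t0}):
  step 1 (c): {t1}
  step 2 (b): no successor for Q

cb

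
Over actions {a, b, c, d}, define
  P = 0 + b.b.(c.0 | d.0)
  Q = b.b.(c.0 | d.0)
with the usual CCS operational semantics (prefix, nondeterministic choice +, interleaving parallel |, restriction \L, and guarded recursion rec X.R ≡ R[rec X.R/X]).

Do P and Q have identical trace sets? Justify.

YES

P's transition system — 6 states:
  p0 = 0 + b.b.(c.0 | d.0) ⊢ -b-> p1
  p1 = b.(c.0 | d.0) ⊢ -b-> p2
  p2 = c.0 | d.0 ⊢ -c-> p3, -d-> p4
  p3 = 0 | d.0 ⊢ -d-> p5
  p4 = c.0 | 0 ⊢ -c-> p5
  p5 = 0 | 0 ⊢ deadlocked
Q's transition system — 6 states:
  q0 = b.b.(c.0 | d.0) ⊢ -b-> q1
  q1 = b.(c.0 | d.0) ⊢ -b-> q2
  q2 = c.0 | d.0 ⊢ -c-> q3, -d-> q4
  q3 = 0 | d.0 ⊢ -d-> q5
  q4 = c.0 | 0 ⊢ -c-> q5
  q5 = 0 | 0 ⊢ deadlocked
Partition-refinement fixed point:
  B0 = {p0, q0}
  B1 = {p1, q1}
  B2 = {p2, q2}
  B3 = {p4, q4}
  B4 = {p5, q5}
  B5 = {p3, q3}
p0 ∈ B0, q0 ∈ B0 → same block
Bisimilar ⇒ trace-equivalent.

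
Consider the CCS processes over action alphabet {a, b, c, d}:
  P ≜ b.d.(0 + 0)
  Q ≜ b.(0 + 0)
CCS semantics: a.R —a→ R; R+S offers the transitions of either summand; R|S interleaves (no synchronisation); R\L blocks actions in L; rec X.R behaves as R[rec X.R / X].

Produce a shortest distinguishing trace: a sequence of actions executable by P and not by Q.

LTS(P): 3 reachable states
  u0 = b.d.(0 + 0) ⊢ =b=> u1
  u1 = d.(0 + 0) ⊢ =d=> u2
  u2 = 0 + 0 ⊢ stopped
LTS(Q): 2 reachable states
  v0 = b.(0 + 0) ⊢ =b=> v1
  v1 = 0 + 0 ⊢ stopped
Executing bd from P (initial set {u0}):
  after b @ step 1: {u1}
  after d @ step 2: {u2}
  ✓ P
Executing bd from Q (initial set {v0}):
  after b @ step 1: {v1}
  after d @ step 2: ∅  — Q cannot continue

bd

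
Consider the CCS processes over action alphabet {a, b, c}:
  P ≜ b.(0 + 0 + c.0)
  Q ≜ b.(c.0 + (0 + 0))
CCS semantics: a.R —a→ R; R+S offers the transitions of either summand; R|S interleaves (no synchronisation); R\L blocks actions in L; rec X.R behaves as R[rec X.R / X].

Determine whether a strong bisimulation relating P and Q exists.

YES

P's transition system — 3 states:
  p0 = b.(0 + 0 + c.0) ⊢ =b=> p1
  p1 = 0 + 0 + c.0 ⊢ =c=> p2
  p2 = 0 ⊢ ∅
Q's transition system — 3 states:
  q0 = b.(c.0 + (0 + 0)) ⊢ =b=> q1
  q1 = c.0 + (0 + 0) ⊢ =c=> q2
  q2 = 0 ⊢ ∅
Coarsest stable partition (strong bisimilarity classes):
  B0 = {p0, q0}
  B1 = {p1, q1}
  B2 = {p2, q2}
p0 ∈ B0, q0 ∈ B0 → same block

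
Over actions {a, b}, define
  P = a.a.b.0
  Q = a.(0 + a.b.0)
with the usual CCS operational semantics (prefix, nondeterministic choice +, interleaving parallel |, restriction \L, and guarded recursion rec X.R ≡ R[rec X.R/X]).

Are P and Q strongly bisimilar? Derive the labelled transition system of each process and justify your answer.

Reachable graph of P (4 states):
  p0 = a.a.b.0 :: --a--▸ p1
  p1 = a.b.0 :: --a--▸ p2
  p2 = b.0 :: --b--▸ p3
  p3 = 0 :: ∅
Reachable graph of Q (4 states):
  q0 = a.(0 + a.b.0) :: --a--▸ q1
  q1 = 0 + a.b.0 :: --a--▸ q2
  q2 = b.0 :: --b--▸ q3
  q3 = 0 :: ∅
Bisimilarity quotient blocks:
  B0 = {p0, q0}
  B1 = {p1, q1}
  B2 = {p2, q2}
  B3 = {p3, q3}
p0 ∈ B0, q0 ∈ B0 → same block

YES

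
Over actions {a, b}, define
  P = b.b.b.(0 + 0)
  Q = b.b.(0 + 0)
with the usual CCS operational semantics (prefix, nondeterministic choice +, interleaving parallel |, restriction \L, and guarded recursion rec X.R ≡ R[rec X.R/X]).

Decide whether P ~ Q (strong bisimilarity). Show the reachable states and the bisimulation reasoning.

NO

Reachable graph of P (4 states):
  m0 = b.b.b.(0 + 0) has moves ··b··> m1
  m1 = b.b.(0 + 0) has moves ··b··> m2
  m2 = b.(0 + 0) has moves ··b··> m3
  m3 = 0 + 0 has moves ·
Reachable graph of Q (3 states):
  n0 = b.b.(0 + 0) has moves ··b··> n1
  n1 = b.(0 + 0) has moves ··b··> n2
  n2 = 0 + 0 has moves ·
Coarsest stable partition (strong bisimilarity classes):
  B0 = {m0}
  B1 = {m1, n0}
  B2 = {m2, n1}
  B3 = {m3, n2}
m0 ∈ B0, n0 ∈ B1 → different blocks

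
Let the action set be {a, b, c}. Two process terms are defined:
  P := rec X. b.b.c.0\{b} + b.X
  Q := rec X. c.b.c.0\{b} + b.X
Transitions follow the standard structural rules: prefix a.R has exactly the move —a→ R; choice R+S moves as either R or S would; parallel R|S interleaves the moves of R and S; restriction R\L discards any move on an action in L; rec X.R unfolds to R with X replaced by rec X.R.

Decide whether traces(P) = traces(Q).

trace-distinct — witness ⟨c⟩

Reachable graph of P (4 states):
  m0 = rec X. b.b.c.0\{b} + b.X ⊢ --b--▸ m0, --b--▸ m1
  m1 = b.c.0\{b} ⊢ --b--▸ m2
  m2 = c.0\{b} ⊢ --c--▸ m3
  m3 = 0\{b} ⊢ deadlocked
Reachable graph of Q (4 states):
  n0 = rec X. c.b.c.0\{b} + b.X ⊢ --b--▸ n0, --c--▸ n1
  n1 = b.c.0\{b} ⊢ --b--▸ n2
  n2 = c.0\{b} ⊢ --c--▸ n3
  n3 = 0\{b} ⊢ deadlocked
Run σ = ⟨c⟩ on Q: start {n0}
  step 1 (c): {n1}
  — Q admits the full trace.
Run σ = ⟨c⟩ on P: start {m0}
  step 1 (c): ∅  — P cannot continue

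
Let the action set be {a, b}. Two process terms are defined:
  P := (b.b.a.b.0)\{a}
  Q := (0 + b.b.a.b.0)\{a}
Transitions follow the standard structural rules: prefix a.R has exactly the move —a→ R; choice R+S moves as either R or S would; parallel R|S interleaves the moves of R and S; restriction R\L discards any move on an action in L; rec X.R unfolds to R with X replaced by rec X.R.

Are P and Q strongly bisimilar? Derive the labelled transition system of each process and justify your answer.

bisimilar

P's transition system — 3 states:
  m0 = (b.b.a.b.0)\{a} → =b=> m1
  m1 = (b.a.b.0)\{a} → =b=> m2
  m2 = (a.b.0)\{a} → deadlocked
Q's transition system — 3 states:
  n0 = (0 + b.b.a.b.0)\{a} → =b=> n1
  n1 = (b.a.b.0)\{a} → =b=> n2
  n2 = (a.b.0)\{a} → deadlocked
Partition-refinement fixed point:
  B0 = {m0, n0}
  B1 = {m1, n1}
  B2 = {m2, n2}
m0 ∈ B0, n0 ∈ B0 → same block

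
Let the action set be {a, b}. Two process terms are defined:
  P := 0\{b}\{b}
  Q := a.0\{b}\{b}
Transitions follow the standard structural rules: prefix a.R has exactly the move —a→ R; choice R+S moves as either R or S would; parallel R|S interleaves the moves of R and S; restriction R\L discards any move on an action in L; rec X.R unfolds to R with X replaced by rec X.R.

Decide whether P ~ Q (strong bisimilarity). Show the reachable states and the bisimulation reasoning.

NO

P's transition system — 1 states:
  p0 = 0\{b}\{b} | stopped
Q's transition system — 2 states:
  q0 = a.0\{b}\{b} | --a--▸ q1
  q1 = 0\{b}\{b} | stopped
Partition-refinement fixed point:
  B0 = {p0, q1}
  B1 = {q0}
p0 ∈ B0, q0 ∈ B1 → different blocks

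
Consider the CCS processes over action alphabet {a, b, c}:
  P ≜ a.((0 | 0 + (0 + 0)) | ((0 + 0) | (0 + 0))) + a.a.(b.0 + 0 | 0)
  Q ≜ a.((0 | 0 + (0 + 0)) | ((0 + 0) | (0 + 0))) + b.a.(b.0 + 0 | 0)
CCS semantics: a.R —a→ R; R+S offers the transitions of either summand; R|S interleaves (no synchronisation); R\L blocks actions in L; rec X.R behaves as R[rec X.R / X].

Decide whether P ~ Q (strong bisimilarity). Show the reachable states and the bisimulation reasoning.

not bisimilar

LTS(P): 5 reachable states
  s0 = a.((0 | 0 + (0 + 0)) | ((0 + 0) | (0 + 0))) + a.a.(b.0 + 0 | 0) → -a-> s1, -a-> s2
  s1 = (0 | 0 + (0 + 0)) | ((0 + 0) | (0 + 0)) → deadlocked
  s2 = a.(b.0 + 0 | 0) → -a-> s3
  s3 = b.0 + 0 | 0 → -b-> s4
  s4 = 0 → deadlocked
LTS(Q): 5 reachable states
  t0 = a.((0 | 0 + (0 + 0)) | ((0 + 0) | (0 + 0))) + b.a.(b.0 + 0 | 0) → -a-> t1, -b-> t2
  t1 = (0 | 0 + (0 + 0)) | ((0 + 0) | (0 + 0)) → deadlocked
  t2 = a.(b.0 + 0 | 0) → -a-> t3
  t3 = b.0 + 0 | 0 → -b-> t4
  t4 = 0 → deadlocked
Coarsest stable partition (strong bisimilarity classes):
  B0 = {s0}
  B1 = {s1, s4, t1, t4}
  B2 = {s2, t2}
  B3 = {s3, t3}
  B4 = {t0}
s0 ∈ B0, t0 ∈ B4 → different blocks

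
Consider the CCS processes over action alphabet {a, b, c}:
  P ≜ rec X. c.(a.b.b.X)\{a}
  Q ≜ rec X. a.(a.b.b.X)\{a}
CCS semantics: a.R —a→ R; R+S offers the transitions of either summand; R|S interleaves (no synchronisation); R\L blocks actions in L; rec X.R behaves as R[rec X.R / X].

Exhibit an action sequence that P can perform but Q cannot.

LTS(P): 2 reachable states
  s0 = rec X. c.(a.b.b.X)\{a} | =c=> s1
  s1 = (a.b.b.(rec X. c.(a.b.b.X)\{a}))\{a} | ∅
LTS(Q): 2 reachable states
  t0 = rec X. a.(a.b.b.X)\{a} | =a=> t1
  t1 = (a.b.b.(rec X. a.(a.b.b.X)\{a}))\{a} | ∅
Executing c from P (initial set {s0}):
  after c @ step 1: {s1}
  ✓ P
Executing c from Q (initial set {t0}):
  after c @ step 1: ∅  — Q cannot continue

c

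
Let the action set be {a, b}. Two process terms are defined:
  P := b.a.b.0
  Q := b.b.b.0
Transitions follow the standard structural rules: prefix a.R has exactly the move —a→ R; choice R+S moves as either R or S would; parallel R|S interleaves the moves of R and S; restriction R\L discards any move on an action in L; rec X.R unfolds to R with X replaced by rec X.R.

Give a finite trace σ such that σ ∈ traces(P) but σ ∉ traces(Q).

ba

LTS(P): 4 reachable states
  u0 = b.a.b.0 :: —b→ u1
  u1 = a.b.0 :: —a→ u2
  u2 = b.0 :: —b→ u3
  u3 = 0 :: ·
LTS(Q): 4 reachable states
  v0 = b.b.b.0 :: —b→ v1
  v1 = b.b.0 :: —b→ v2
  v2 = b.0 :: —b→ v3
  v3 = 0 :: ·
Run σ = ⟨ba⟩ on P: start {u0}
  step 1 (b): {u1}
  step 2 (a): {u2}
  P completes σ.
Run σ = ⟨ba⟩ on Q: start {v0}
  step 1 (b): {v1}
  step 2 (a): ∅  — Q cannot continue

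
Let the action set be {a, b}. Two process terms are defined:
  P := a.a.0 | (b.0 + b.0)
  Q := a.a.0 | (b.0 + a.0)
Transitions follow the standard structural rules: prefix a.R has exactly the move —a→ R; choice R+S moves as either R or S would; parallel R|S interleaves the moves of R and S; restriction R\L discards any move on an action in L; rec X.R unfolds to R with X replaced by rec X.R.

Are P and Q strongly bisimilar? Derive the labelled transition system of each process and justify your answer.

not bisimilar

Reachable graph of P (6 states):
  p0 = a.a.0 | (b.0 + b.0) ⊢ --a--▸ p1, --b--▸ p2
  p1 = a.0 | (b.0 + b.0) ⊢ --a--▸ p3, --b--▸ p4
  p2 = a.a.0 | 0 ⊢ --a--▸ p4
  p3 = 0 | (b.0 + b.0) ⊢ --b--▸ p5
  p4 = a.0 | 0 ⊢ --a--▸ p5
  p5 = 0 | 0 ⊢ ∅
Reachable graph of Q (6 states):
  q0 = a.a.0 | (b.0 + a.0) ⊢ --a--▸ q1, --a--▸ q2, --b--▸ q2
  q1 = a.0 | (b.0 + a.0) ⊢ --a--▸ q3, --a--▸ q4, --b--▸ q4
  q2 = a.a.0 | 0 ⊢ --a--▸ q4
  q3 = 0 | (b.0 + a.0) ⊢ --a--▸ q5, --b--▸ q5
  q4 = a.0 | 0 ⊢ --a--▸ q5
  q5 = 0 | 0 ⊢ ∅
Coarsest stable partition (strong bisimilarity classes):
  B0 = {p0}
  B1 = {p1}
  B2 = {p3}
  B3 = {p5, q5}
  B4 = {p4, q4}
  B5 = {p2, q2}
  B6 = {q0}
  B7 = {q1}
  B8 = {q3}
p0 ∈ B0, q0 ∈ B6 → different blocks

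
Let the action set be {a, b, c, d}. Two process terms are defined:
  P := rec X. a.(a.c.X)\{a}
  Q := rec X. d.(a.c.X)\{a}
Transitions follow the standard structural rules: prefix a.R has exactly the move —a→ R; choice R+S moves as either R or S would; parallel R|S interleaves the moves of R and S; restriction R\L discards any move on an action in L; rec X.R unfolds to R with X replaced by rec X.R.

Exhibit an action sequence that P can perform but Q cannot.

a

P's transition system — 2 states:
  m0 = rec X. a.(a.c.X)\{a} | ··a··> m1
  m1 = (a.c.(rec X. a.(a.c.X)\{a}))\{a} | ∅
Q's transition system — 2 states:
  n0 = rec X. d.(a.c.X)\{a} | ··d··> n1
  n1 = (a.c.(rec X. d.(a.c.X)\{a}))\{a} | ∅
Executing a from P (initial set {m0}):
  after a @ step 1: {m1}
  P completes σ.
Executing a from Q (initial set {n0}):
  after a @ step 1: ∅  — Q cannot continue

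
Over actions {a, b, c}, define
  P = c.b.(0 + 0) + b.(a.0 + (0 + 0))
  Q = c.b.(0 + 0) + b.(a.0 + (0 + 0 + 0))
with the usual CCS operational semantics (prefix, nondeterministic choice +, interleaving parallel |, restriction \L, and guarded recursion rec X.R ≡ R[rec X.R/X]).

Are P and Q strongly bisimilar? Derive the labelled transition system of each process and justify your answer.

P's transition system — 5 states:
  s0 = c.b.(0 + 0) + b.(a.0 + (0 + 0)) | ··b··> s1, ··c··> s2
  s1 = a.0 + (0 + 0) | ··a··> s3
  s2 = b.(0 + 0) | ··b··> s4
  s3 = 0 | (no moves)
  s4 = 0 + 0 | (no moves)
Q's transition system — 5 states:
  t0 = c.b.(0 + 0) + b.(a.0 + (0 + 0 + 0)) | ··b··> t1, ··c··> t2
  t1 = a.0 + (0 + 0 + 0) | ··a··> t3
  t2 = b.(0 + 0) | ··b··> t4
  t3 = 0 | (no moves)
  t4 = 0 + 0 | (no moves)
Coarsest stable partition (strong bisimilarity classes):
  B0 = {s0, t0}
  B1 = {s2, t2}
  B2 = {s3, s4, t3, t4}
  B3 = {s1, t1}
s0 ∈ B0, t0 ∈ B0 → same block

YES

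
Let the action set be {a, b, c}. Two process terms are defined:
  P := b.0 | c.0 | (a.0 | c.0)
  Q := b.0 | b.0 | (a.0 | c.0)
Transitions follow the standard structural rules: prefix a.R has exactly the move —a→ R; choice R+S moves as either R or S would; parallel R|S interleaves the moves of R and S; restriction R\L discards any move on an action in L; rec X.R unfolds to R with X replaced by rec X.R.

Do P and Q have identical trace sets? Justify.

Reachable graph of P (16 states):
  s0 = b.0 | c.0 | (a.0 | c.0) | —a→ s1, —b→ s2, —c→ s3, —c→ s4
  s1 = b.0 | c.0 | (0 | c.0) | —b→ s5, —c→ s6, —c→ s7
  s2 = 0 | c.0 | (a.0 | c.0) | —a→ s5, —c→ s8, —c→ s9
  s3 = b.0 | 0 | (a.0 | c.0) | —a→ s6, —b→ s8, —c→ s10
  s4 = b.0 | c.0 | (a.0 | 0) | —a→ s7, —b→ s9, —c→ s10
  s5 = 0 | c.0 | (0 | c.0) | —c→ s11, —c→ s12
  s6 = b.0 | 0 | (0 | c.0) | —b→ s11, —c→ s13
  s7 = b.0 | c.0 | (0 | 0) | —b→ s12, —c→ s13
  s8 = 0 | 0 | (a.0 | c.0) | —a→ s11, —c→ s14
  s9 = 0 | c.0 | (a.0 | 0) | —a→ s12, —c→ s14
  s10 = b.0 | 0 | (a.0 | 0) | —a→ s13, —b→ s14
  s11 = 0 | 0 | (0 | c.0) | —c→ s15
  s12 = 0 | c.0 | (0 | 0) | —c→ s15
  s13 = b.0 | 0 | (0 | 0) | —b→ s15
  s14 = 0 | 0 | (a.0 | 0) | —a→ s15
  s15 = 0 | 0 | (0 | 0) | stopped
Reachable graph of Q (16 states):
  t0 = b.0 | b.0 | (a.0 | c.0) | —a→ t1, —b→ t2, —b→ t3, —c→ t4
  t1 = b.0 | b.0 | (0 | c.0) | —b→ t5, —b→ t6, —c→ t7
  t2 = 0 | b.0 | (a.0 | c.0) | —a→ t5, —b→ t8, —c→ t9
  t3 = b.0 | 0 | (a.0 | c.0) | —a→ t6, —b→ t8, —c→ t10
  t4 = b.0 | b.0 | (a.0 | 0) | —a→ t7, —b→ t10, —b→ t9
  t5 = 0 | b.0 | (0 | c.0) | —b→ t11, —c→ t12
  t6 = b.0 | 0 | (0 | c.0) | —b→ t11, —c→ t13
  t7 = b.0 | b.0 | (0 | 0) | —b→ t12, —b→ t13
  t8 = 0 | 0 | (a.0 | c.0) | —a→ t11, —c→ t14
  t9 = 0 | b.0 | (a.0 | 0) | —a→ t12, —b→ t14
  t10 = b.0 | 0 | (a.0 | 0) | —a→ t13, —b→ t14
  t11 = 0 | 0 | (0 | c.0) | —c→ t15
  t12 = 0 | b.0 | (0 | 0) | —b→ t15
  t13 = b.0 | 0 | (0 | 0) | —b→ t15
  t14 = 0 | 0 | (a.0 | 0) | —a→ t15
  t15 = 0 | 0 | (0 | 0) | stopped
Trace ⟨cc⟩ through P, begin at {s0}:
  after c @ step 1: {s3, s4}
  after c @ step 2: {s10}
  P completes σ.
Trace ⟨cc⟩ through Q, begin at {t0}:
  after c @ step 1: {t4}
  after c @ step 2: ∅ (Q stuck)

trace-distinct — witness ⟨cc⟩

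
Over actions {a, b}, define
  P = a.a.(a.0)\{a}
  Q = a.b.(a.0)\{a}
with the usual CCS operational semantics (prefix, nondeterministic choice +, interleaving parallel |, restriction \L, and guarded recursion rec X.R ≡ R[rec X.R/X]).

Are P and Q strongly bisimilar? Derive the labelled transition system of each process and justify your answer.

Reachable graph of P (3 states):
  m0 = a.a.(a.0)\{a} → —a→ m1
  m1 = a.(a.0)\{a} → —a→ m2
  m2 = (a.0)\{a} → ·
Reachable graph of Q (3 states):
  n0 = a.b.(a.0)\{a} → —a→ n1
  n1 = b.(a.0)\{a} → —b→ n2
  n2 = (a.0)\{a} → ·
Partition-refinement fixed point:
  B0 = {m0}
  B1 = {m1}
  B2 = {m2, n2}
  B3 = {n0}
  B4 = {n1}
m0 ∈ B0, n0 ∈ B3 → different blocks

not bisimilar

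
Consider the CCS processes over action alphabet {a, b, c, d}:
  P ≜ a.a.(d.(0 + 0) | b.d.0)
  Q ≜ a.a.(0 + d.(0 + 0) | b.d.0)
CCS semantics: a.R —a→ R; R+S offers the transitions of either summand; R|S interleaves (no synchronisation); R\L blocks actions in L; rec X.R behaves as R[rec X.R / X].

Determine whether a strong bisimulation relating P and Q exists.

LTS(P): 8 reachable states
  p0 = a.a.(d.(0 + 0) | b.d.0) :: --a--▸ p1
  p1 = a.(d.(0 + 0) | b.d.0) :: --a--▸ p2
  p2 = d.(0 + 0) | b.d.0 :: --b--▸ p3, --d--▸ p4
  p3 = d.(0 + 0) | d.0 :: --d--▸ p5, --d--▸ p6
  p4 = (0 + 0) | b.d.0 :: --b--▸ p5
  p5 = (0 + 0) | d.0 :: --d--▸ p7
  p6 = d.(0 + 0) | 0 :: --d--▸ p7
  p7 = (0 + 0) | 0 :: ∅
LTS(Q): 8 reachable states
  q0 = a.a.(0 + d.(0 + 0) | b.d.0) :: --a--▸ q1
  q1 = a.(0 + d.(0 + 0) | b.d.0) :: --a--▸ q2
  q2 = 0 + d.(0 + 0) | b.d.0 :: --b--▸ q3, --d--▸ q4
  q3 = d.(0 + 0) | d.0 :: --d--▸ q5, --d--▸ q6
  q4 = (0 + 0) | b.d.0 :: --b--▸ q5
  q5 = (0 + 0) | d.0 :: --d--▸ q7
  q6 = d.(0 + 0) | 0 :: --d--▸ q7
  q7 = (0 + 0) | 0 :: ∅
Partition-refinement fixed point:
  B0 = {p0, q0}
  B1 = {p1, q1}
  B2 = {p2, q2}
  B3 = {p3, q3}
  B4 = {p5, p6, q5, q6}
  B5 = {p7, q7}
  B6 = {p4, q4}
p0 ∈ B0, q0 ∈ B0 → same block

bisimilar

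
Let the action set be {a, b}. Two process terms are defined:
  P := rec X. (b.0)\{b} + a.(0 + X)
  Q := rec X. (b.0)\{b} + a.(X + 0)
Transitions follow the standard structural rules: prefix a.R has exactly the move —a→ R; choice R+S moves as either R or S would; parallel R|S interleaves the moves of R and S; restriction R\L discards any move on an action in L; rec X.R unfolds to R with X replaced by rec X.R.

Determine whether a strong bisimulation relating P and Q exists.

bisimilar

Reachable graph of P (2 states):
  u0 = rec X. (b.0)\{b} + a.(0 + X) :: ··a··> u1
  u1 = 0 + (rec X. (b.0)\{b} + a.(0 + X)) :: ··a··> u1
Reachable graph of Q (2 states):
  v0 = rec X. (b.0)\{b} + a.(X + 0) :: ··a··> v1
  v1 = (rec X. (b.0)\{b} + a.(X + 0)) + 0 :: ··a··> v1
Bisimilarity quotient blocks:
  B0 = {u0, u1, v0, v1}
u0 ∈ B0, v0 ∈ B0 → same block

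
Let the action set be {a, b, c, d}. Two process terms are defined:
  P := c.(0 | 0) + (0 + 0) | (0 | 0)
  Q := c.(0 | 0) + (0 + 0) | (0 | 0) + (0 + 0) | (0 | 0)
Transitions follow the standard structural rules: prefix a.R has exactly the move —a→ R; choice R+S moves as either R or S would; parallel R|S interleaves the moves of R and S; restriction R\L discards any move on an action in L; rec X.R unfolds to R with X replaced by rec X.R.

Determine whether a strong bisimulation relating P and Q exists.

LTS(P): 2 reachable states
  u0 = c.(0 | 0) + (0 + 0) | (0 | 0) ⊢ ··c··> u1
  u1 = 0 | 0 ⊢ stopped
LTS(Q): 2 reachable states
  v0 = c.(0 | 0) + (0 + 0) | (0 | 0) + (0 + 0) | (0 | 0) ⊢ ··c··> v1
  v1 = 0 | 0 ⊢ stopped
Coarsest stable partition (strong bisimilarity classes):
  B0 = {u0, v0}
  B1 = {u1, v1}
u0 ∈ B0, v0 ∈ B0 → same block

P ~ Q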